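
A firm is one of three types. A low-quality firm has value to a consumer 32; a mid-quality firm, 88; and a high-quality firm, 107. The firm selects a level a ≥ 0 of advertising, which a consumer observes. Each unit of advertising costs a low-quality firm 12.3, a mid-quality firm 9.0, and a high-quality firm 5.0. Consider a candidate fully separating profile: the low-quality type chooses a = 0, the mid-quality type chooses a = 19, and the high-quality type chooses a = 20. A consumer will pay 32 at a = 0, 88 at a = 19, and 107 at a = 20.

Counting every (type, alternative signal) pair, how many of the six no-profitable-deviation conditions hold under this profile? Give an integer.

3

High-quality (own payoff 107 − 5.0×20 = 7): to a=0 gives 32 → profitable ✗; to a=19 gives 88 − 5.0×19 = -7 → no gain ✓.
Low-quality (own payoff 32): to a=19 gives 88 − 12.3×19 = -145.7 → no gain ✓; to a=20 gives 107 − 12.3×20 = -139 → no gain ✓.
Mid-quality (own payoff 88 − 9.0×19 = -83): to a=0 gives 32 → profitable ✗; to a=20 gives 107 − 9.0×20 = -73 → profitable ✗.
3 of the 6 constraints hold; not an equilibrium.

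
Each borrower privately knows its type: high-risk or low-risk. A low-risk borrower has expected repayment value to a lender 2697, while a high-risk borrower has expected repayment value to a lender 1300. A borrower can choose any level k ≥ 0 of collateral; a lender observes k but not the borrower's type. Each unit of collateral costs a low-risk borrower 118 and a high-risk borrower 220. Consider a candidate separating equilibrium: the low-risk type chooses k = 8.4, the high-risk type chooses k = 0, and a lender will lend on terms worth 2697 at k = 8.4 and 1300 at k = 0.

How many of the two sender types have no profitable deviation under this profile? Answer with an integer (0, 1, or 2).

2

Low-risk type: signal → 2697 − 118 × 8.4 = 1705.8; deviate to 0 → 1300. IC holds (1705.8 ≥ 1300).
High-risk type: stay at 0 → 1300; mimic → 2697 − 220 × 8.4 = 849. IC holds (1300 ≥ 849).
2 of 2 constraints hold, so this is a separating equilibrium.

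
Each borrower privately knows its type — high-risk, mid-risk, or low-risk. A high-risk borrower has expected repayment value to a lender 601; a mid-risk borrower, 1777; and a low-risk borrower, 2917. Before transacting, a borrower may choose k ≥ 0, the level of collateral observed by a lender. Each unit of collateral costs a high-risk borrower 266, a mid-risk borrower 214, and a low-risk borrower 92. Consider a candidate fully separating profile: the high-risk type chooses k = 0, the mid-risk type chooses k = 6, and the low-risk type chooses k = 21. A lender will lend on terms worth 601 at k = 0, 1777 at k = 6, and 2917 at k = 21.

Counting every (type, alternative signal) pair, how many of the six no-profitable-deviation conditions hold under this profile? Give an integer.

Low-risk (own payoff 2917 − 92×21 = 985): to k=0 gives 601 → no gain ✓; to k=6 gives 1777 − 92×6 = 1225 → profitable ✗.
Mid-risk (own payoff 1777 − 214×6 = 493): to k=0 gives 601 → profitable ✗; to k=21 gives 2917 − 214×21 = -1577 → no gain ✓.
High-risk (own payoff 601): to k=6 gives 1777 − 266×6 = 181 → no gain ✓; to k=21 gives 2917 − 266×21 = -2669 → no gain ✓.
4 of the 6 constraints hold; not an equilibrium.

4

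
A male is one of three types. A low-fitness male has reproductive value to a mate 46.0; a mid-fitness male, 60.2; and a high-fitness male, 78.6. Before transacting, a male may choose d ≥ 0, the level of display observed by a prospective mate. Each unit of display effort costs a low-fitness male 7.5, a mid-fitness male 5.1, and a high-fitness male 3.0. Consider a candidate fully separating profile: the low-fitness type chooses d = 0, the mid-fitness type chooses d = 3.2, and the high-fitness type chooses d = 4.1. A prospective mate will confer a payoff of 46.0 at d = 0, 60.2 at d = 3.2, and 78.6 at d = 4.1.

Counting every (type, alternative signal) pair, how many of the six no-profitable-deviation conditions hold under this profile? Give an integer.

3

Mid-fitness (own payoff 60.2 − 5.1×3.2 = 43.88): to d=0 gives 46.0 → profitable ✗; to d=4.1 gives 78.6 − 5.1×4.1 = 57.69 → profitable ✗.
High-fitness (own payoff 78.6 − 3.0×4.1 = 66.3): to d=0 gives 46.0 → no gain ✓; to d=3.2 gives 60.2 − 3.0×3.2 = 50.6 → no gain ✓.
Low-fitness (own payoff 46.0): to d=3.2 gives 60.2 − 7.5×3.2 = 36.2 → no gain ✓; to d=4.1 gives 78.6 − 7.5×4.1 = 47.85 → profitable ✗.
3 of the 6 constraints hold; not an equilibrium.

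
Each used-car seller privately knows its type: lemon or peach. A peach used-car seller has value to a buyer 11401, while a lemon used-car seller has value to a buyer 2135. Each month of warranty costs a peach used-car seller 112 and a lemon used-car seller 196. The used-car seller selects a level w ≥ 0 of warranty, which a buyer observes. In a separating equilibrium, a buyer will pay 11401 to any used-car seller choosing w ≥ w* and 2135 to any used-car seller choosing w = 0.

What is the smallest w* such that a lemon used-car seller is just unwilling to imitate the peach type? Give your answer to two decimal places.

A lemon used-car seller choosing w = 0 receives 2135.
Imitating at w* instead would pay 11401 at cost 196·w*, netting 11401 − 196·w*.
Indifference: 2135 = 11401 − 196·w*, so w* = (11401 − 2135) / 196 ≈ 47.28.
This is the lemon type's binding incentive-compatibility constraint; any w ≥ 47.28 sustains separation on that side.

47.28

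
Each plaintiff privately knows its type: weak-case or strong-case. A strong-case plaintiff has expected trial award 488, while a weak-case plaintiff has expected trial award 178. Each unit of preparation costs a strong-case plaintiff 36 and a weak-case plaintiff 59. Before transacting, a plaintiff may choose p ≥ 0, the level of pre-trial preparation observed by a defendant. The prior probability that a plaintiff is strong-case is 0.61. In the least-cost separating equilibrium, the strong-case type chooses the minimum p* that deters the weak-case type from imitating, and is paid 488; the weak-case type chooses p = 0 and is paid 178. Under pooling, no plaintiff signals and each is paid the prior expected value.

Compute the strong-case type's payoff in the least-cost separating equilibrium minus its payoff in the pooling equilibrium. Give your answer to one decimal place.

Least-cost separating signal: p* solves 178 = 488 − 59·p*, so p* = (488 − 178)/59 ≈ 5.2542.
Strong-case type's separating payoff: 488 − 36 × p* = 488 − 36 × (488 − 178)/59 = 488 − 11160/59 ≈ 298.847.
Pooling payoff: 0.61 × 488 + 0.39 × 178 = 367.1.
Difference: 298.847 − 367.1 = -68.253, i.e. -68.3 to one decimal place.
The strong-case type would prefer the pooling outcome.

-68.3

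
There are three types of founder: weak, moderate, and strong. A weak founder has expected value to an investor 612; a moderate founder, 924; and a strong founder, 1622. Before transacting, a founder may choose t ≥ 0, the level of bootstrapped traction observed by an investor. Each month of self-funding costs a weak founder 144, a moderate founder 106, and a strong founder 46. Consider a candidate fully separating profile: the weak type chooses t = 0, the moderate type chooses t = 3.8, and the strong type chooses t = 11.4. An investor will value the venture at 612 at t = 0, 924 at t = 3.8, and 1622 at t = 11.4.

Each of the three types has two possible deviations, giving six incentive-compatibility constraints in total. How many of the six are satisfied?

5

Moderate (own payoff 924 − 106×3.8 = 521.2): to t=0 gives 612 → profitable ✗; to t=11.4 gives 1622 − 106×11.4 = 413.6 → no gain ✓.
Strong (own payoff 1622 − 46×11.4 = 1097.6): to t=0 gives 612 → no gain ✓; to t=3.8 gives 924 − 46×3.8 = 749.2 → no gain ✓.
Weak (own payoff 612): to t=3.8 gives 924 − 144×3.8 = 376.8 → no gain ✓; to t=11.4 gives 1622 − 144×11.4 = -19.6 → no gain ✓.
5 of the 6 constraints hold; not an equilibrium.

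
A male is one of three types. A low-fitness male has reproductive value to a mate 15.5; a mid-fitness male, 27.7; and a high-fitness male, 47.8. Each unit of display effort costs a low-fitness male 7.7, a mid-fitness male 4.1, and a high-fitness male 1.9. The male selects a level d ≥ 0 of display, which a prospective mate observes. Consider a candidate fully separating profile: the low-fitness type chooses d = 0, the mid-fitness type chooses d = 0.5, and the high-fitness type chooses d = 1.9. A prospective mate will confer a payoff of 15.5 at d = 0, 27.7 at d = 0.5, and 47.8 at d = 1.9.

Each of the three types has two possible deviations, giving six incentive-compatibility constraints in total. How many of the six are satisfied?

3

Mid-fitness (own payoff 27.7 − 4.1×0.5 = 25.65): to d=0 gives 15.5 → no gain ✓; to d=1.9 gives 47.8 − 4.1×1.9 = 40.01 → profitable ✗.
High-fitness (own payoff 47.8 − 1.9×1.9 = 44.19): to d=0 gives 15.5 → no gain ✓; to d=0.5 gives 27.7 − 1.9×0.5 = 26.75 → no gain ✓.
Low-fitness (own payoff 15.5): to d=0.5 gives 27.7 − 7.7×0.5 = 23.85 → profitable ✗; to d=1.9 gives 47.8 − 7.7×1.9 = 33.17 → profitable ✗.
3 of the 6 constraints hold; not an equilibrium.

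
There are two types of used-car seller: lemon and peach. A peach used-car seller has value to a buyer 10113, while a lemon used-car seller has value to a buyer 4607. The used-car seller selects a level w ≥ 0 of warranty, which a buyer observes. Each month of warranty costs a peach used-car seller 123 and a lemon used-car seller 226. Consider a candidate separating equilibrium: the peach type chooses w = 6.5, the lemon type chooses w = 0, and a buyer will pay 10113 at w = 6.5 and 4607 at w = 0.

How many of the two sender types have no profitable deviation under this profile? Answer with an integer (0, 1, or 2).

1

Peach type: signal → 10113 − 123 × 6.5 = 9313.5; deviate to 0 → 4607. IC holds (9313.5 ≥ 4607).
Lemon type: stay at 0 → 4607; mimic → 10113 − 226 × 6.5 = 8644. IC fails (4607 < 8644).
1 of 2 constraints hold, so this profile is not an equilibrium.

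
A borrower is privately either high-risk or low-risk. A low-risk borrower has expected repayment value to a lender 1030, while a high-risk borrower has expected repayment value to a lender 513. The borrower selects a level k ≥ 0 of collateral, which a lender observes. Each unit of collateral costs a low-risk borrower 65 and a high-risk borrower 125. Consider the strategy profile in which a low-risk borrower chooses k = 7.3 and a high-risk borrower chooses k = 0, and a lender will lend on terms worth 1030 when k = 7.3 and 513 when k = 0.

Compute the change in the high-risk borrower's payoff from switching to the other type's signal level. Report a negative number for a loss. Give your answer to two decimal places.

Playing k = 0 the high-risk borrower receives 513.
Deviating to k = 7.3 brings payment 1030 at cost 125 × 7.3 = 912.5, netting 117.5.
Gain from deviating: 117.5 − 513 = -395.50.
The gain is negative, so the high-risk type's incentive-compatibility constraint is satisfied.

-395.50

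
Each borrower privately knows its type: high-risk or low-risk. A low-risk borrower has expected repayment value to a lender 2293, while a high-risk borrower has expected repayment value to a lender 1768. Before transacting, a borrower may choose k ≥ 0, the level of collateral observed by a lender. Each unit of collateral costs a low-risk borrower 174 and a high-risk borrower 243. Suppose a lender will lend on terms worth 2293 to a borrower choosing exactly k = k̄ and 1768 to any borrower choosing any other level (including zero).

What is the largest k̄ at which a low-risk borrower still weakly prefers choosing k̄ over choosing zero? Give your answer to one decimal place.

3.0

Choosing k̄ yields the low-risk type 2293 − 174·k̄; choosing zero yields 1768.
The low-risk type is indifferent at 2293 − 174·k̄ = 1768, i.e. k̄ = (2293 − 1768) / 174 ≈ 3.0.
For any k̄ above 3.0 the low-risk type would rather pool at zero, so separation collapses.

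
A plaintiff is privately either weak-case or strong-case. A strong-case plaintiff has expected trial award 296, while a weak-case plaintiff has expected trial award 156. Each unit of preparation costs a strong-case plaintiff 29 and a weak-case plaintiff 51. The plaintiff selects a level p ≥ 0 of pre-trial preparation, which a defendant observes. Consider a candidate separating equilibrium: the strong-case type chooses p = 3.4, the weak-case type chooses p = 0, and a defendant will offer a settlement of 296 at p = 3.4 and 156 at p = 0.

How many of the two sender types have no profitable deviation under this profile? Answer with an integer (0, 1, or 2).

Weak-case type: stay at 0 → 156; mimic → 296 − 51 × 3.4 = 122.6. IC holds (156 ≥ 122.6).
Strong-case type: signal → 296 − 29 × 3.4 = 197.4; deviate to 0 → 156. IC holds (197.4 ≥ 156).
2 of 2 constraints hold, so this is a separating equilibrium.

2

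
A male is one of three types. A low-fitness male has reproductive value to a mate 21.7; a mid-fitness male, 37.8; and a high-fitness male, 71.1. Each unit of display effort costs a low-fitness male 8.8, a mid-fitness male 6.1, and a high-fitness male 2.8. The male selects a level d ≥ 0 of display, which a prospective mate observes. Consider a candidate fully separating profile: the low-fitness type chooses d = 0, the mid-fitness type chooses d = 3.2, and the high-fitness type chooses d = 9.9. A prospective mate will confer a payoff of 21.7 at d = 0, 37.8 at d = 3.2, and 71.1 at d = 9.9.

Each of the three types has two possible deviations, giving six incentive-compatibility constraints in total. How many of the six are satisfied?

5

Mid-fitness (own payoff 37.8 − 6.1×3.2 = 18.28): to d=0 gives 21.7 → profitable ✗; to d=9.9 gives 71.1 − 6.1×9.9 = 10.71 → no gain ✓.
Low-fitness (own payoff 21.7): to d=3.2 gives 37.8 − 8.8×3.2 = 9.64 → no gain ✓; to d=9.9 gives 71.1 − 8.8×9.9 = -16.02 → no gain ✓.
High-fitness (own payoff 71.1 − 2.8×9.9 = 43.38): to d=0 gives 21.7 → no gain ✓; to d=3.2 gives 37.8 − 2.8×3.2 = 28.84 → no gain ✓.
5 of the 6 constraints hold; not an equilibrium.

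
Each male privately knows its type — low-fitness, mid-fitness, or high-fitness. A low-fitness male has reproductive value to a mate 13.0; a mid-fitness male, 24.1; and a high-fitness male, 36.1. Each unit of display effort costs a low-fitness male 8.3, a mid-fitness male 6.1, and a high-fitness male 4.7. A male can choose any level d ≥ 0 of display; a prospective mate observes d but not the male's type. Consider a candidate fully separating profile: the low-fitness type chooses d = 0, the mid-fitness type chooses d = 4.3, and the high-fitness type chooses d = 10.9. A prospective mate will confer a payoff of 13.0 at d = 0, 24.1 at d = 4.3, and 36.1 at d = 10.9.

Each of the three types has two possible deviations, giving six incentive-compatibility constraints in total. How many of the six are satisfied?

Low-fitness (own payoff 13.0): to d=4.3 gives 24.1 − 8.3×4.3 = -11.59 → no gain ✓; to d=10.9 gives 36.1 − 8.3×10.9 = -54.37 → no gain ✓.
High-fitness (own payoff 36.1 − 4.7×10.9 = -15.13): to d=0 gives 13.0 → profitable ✗; to d=4.3 gives 24.1 − 4.7×4.3 = 3.89 → profitable ✗.
Mid-fitness (own payoff 24.1 − 6.1×4.3 = -2.13): to d=0 gives 13.0 → profitable ✗; to d=10.9 gives 36.1 − 6.1×10.9 = -30.39 → no gain ✓.
3 of the 6 constraints hold; not an equilibrium.

3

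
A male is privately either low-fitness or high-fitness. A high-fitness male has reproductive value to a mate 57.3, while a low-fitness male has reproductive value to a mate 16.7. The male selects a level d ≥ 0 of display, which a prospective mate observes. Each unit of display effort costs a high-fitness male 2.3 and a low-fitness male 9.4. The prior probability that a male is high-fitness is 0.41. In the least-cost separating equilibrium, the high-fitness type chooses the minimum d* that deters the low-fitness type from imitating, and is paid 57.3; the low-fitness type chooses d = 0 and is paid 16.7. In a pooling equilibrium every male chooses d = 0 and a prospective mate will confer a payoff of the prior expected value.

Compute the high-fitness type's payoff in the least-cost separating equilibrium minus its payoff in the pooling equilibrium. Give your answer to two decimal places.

14.02

Least-cost separating signal: d* solves 16.7 = 57.3 − 9.4·d*, so d* = (57.3 − 16.7)/9.4 ≈ 4.3191.
High-fitness type's separating payoff: 57.3 − 2.3 × d* = 57.3 − 2.3 × (57.3 − 16.7)/9.4 = 57.3 − 93.38/9.4 ≈ 47.3660.
Pooling payoff: 0.41 × 57.3 + 0.59 × 16.7 = 33.346.
Difference: 47.3660 − 33.346 = 14.02.
The high-fitness type prefers to separate.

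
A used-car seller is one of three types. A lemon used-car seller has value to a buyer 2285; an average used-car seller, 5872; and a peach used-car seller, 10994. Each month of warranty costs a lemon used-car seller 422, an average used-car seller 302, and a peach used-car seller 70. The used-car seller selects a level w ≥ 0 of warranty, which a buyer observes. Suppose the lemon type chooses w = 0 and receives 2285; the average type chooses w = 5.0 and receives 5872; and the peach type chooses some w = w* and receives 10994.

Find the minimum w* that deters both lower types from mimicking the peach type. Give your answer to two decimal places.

Lemon type (on-path payoff 2285) won't mimic when 2285 ≥ 10994 − 422·w*, i.e. w* ≥ 20.64.
Average type (on-path payoff 5872 − 302×5.0 = 4362) won't mimic when 4362 ≥ 10994 − 302·w*, i.e. w* ≥ 21.96.
Both must hold, so w* = max(20.64, 21.96) = 21.96. The average type's constraint binds.

21.96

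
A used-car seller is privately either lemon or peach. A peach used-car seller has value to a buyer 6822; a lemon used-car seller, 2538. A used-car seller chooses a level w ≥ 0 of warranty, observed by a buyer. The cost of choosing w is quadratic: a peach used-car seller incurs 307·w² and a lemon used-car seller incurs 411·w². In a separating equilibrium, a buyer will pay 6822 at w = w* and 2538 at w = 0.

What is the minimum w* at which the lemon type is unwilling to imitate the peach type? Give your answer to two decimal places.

3.23

The lemon type at w = 0 receives 2538; imitating at w* yields 6822 − 411·w*².
Indifference: 2538 = 6822 − 411·w*², so w*² = (6822 − 2538) / 411 ≈ 10.4234.
w* = √10.4234 ≈ 3.23.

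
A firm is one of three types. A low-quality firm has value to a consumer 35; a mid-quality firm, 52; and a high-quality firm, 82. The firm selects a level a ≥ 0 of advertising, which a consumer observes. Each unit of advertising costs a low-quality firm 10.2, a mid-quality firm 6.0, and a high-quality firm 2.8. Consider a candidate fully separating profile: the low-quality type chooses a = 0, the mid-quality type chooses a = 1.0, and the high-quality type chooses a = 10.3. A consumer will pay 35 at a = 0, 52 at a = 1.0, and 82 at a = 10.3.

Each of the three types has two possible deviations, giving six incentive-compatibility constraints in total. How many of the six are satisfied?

5

Low-quality (own payoff 35): to a=1.0 gives 52 − 10.2×1.0 = 41.8 → profitable ✗; to a=10.3 gives 82 − 10.2×10.3 = -23.06 → no gain ✓.
Mid-quality (own payoff 52 − 6.0×1.0 = 46): to a=0 gives 35 → no gain ✓; to a=10.3 gives 82 − 6.0×10.3 = 20.2 → no gain ✓.
High-quality (own payoff 82 − 2.8×10.3 = 53.16): to a=0 gives 35 → no gain ✓; to a=1.0 gives 52 − 2.8×1.0 = 49.2 → no gain ✓.
5 of the 6 constraints hold; not an equilibrium.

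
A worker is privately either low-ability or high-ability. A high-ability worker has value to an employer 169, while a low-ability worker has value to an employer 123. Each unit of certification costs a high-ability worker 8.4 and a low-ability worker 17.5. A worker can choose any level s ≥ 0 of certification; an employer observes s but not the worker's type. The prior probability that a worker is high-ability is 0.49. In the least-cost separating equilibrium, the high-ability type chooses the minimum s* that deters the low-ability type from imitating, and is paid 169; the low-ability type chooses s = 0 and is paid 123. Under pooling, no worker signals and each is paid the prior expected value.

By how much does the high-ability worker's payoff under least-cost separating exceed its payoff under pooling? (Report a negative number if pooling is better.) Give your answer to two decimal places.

1.38

Least-cost separating signal: s* solves 123 = 169 − 17.5·s*, so s* = (169 − 123)/17.5 ≈ 2.6286.
High-ability type's separating payoff: 169 − 8.4 × s* = 169 − 8.4 × (169 − 123)/17.5 = 169 − 386.4/17.5 = 146.92.
Pooling payoff: 0.49 × 169 + 0.51 × 123 = 145.54.
Difference: 146.92 − 145.54 = 1.38.
The high-ability type prefers to separate.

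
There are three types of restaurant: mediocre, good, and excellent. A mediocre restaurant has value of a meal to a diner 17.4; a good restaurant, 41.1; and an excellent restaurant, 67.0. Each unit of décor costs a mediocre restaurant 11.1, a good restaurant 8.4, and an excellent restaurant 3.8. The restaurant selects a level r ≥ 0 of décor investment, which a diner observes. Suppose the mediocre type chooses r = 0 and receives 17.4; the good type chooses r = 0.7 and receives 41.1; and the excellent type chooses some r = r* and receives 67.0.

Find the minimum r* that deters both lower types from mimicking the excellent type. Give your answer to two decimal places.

4.47

Mediocre type (on-path payoff 17.4) won't mimic when 17.4 ≥ 67.0 − 11.1·r*, i.e. r* ≥ 4.47.
Good type (on-path payoff 41.1 − 8.4×0.7 = 35.22) won't mimic when 35.22 ≥ 67.0 − 8.4·r*, i.e. r* ≥ 3.78.
Both must hold, so r* = max(4.47, 3.78) = 4.47. The mediocre type's constraint binds.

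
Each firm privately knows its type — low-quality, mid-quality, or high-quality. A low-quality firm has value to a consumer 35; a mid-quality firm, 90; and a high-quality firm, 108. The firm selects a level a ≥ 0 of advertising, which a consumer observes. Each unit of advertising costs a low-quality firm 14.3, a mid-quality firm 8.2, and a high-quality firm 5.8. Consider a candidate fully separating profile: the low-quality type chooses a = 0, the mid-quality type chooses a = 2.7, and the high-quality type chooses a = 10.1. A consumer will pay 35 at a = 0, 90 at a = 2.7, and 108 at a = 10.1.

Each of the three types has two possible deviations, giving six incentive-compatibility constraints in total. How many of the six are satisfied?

High-quality (own payoff 108 − 5.8×10.1 = 49.42): to a=0 gives 35 → no gain ✓; to a=2.7 gives 90 − 5.8×2.7 = 74.34 → profitable ✗.
Mid-quality (own payoff 90 − 8.2×2.7 = 67.86): to a=0 gives 35 → no gain ✓; to a=10.1 gives 108 − 8.2×10.1 = 25.18 → no gain ✓.
Low-quality (own payoff 35): to a=2.7 gives 90 − 14.3×2.7 = 51.39 → profitable ✗; to a=10.1 gives 108 − 14.3×10.1 = -36.43 → no gain ✓.
4 of the 6 constraints hold; not an equilibrium.

4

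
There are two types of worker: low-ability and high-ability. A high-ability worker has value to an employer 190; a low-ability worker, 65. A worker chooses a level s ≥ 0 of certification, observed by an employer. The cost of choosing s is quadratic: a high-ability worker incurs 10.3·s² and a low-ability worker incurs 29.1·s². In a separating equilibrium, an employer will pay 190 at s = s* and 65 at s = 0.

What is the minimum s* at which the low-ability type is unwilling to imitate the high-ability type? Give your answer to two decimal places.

The low-ability type at s = 0 receives 65; imitating at s* yields 190 − 29.1·s*².
Indifference: 65 = 190 − 29.1·s*², so s*² = (190 − 65) / 29.1 ≈ 4.2955.
s* = √4.2955 ≈ 2.07.

2.07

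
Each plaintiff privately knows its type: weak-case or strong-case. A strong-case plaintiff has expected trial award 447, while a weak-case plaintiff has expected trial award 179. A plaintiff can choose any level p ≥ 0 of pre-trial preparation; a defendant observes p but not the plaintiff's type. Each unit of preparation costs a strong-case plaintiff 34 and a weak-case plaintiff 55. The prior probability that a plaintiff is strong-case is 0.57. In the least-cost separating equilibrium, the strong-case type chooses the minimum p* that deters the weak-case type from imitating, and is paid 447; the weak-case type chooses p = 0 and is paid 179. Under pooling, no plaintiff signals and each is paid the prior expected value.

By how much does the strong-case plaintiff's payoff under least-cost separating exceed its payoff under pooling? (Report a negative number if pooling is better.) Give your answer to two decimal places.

Least-cost separating signal: p* solves 179 = 447 − 55·p*, so p* = (447 − 179)/55 ≈ 4.8727.
Strong-case type's separating payoff: 447 − 34 × p* = 447 − 34 × (447 − 179)/55 = 447 − 9112/55 ≈ 281.3273.
Pooling payoff: 0.57 × 447 + 0.43 × 179 = 331.76.
Difference: 281.3273 − 331.76 = -50.4327, i.e. -50.43 to two decimal places.
The strong-case type would prefer the pooling outcome.

-50.43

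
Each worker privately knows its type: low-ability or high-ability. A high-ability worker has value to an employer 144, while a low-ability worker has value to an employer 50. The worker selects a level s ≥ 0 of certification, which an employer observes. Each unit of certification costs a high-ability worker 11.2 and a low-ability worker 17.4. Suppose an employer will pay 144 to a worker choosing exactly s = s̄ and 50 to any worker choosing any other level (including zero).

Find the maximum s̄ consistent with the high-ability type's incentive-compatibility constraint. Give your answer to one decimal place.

8.4

Choosing s̄ yields the high-ability type 144 − 11.2·s̄; choosing zero yields 50.
The high-ability type is indifferent at 144 − 11.2·s̄ = 50, i.e. s̄ = (144 − 50) / 11.2 ≈ 8.4.
For any s̄ above 8.4 the high-ability type would rather pool at zero, so separation collapses.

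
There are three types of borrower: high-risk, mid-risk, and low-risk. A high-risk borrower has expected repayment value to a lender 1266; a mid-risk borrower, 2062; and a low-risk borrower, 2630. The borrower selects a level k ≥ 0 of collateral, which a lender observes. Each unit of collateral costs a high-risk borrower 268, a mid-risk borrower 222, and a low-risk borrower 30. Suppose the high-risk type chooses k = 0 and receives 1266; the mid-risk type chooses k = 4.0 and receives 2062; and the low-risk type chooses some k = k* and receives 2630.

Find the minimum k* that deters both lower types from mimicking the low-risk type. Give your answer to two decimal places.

6.56

Mid-risk type (on-path payoff 2062 − 222×4.0 = 1174) won't mimic when 1174 ≥ 2630 − 222·k*, i.e. k* ≥ 6.56.
High-risk type (on-path payoff 1266) won't mimic when 1266 ≥ 2630 − 268·k*, i.e. k* ≥ 5.09.
Both must hold, so k* = max(5.09, 6.56) = 6.56. The mid-risk type's constraint binds.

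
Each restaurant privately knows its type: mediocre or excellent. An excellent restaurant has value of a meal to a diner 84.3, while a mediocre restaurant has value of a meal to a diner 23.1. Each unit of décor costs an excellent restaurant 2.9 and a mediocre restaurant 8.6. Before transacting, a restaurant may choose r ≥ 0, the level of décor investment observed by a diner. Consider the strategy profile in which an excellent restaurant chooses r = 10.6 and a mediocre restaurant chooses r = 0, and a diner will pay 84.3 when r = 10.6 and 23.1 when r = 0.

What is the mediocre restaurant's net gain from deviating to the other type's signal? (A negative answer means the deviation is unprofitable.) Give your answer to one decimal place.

-30.0

Playing r = 0 the mediocre restaurant receives 23.1.
Deviating to r = 10.6 brings payment 84.3 at cost 8.6 × 10.6 = 91.16, netting -6.86.
Gain from deviating: -6.86 − 23.1 = -29.96, i.e. -30.0 to one decimal place.
The gain is negative, so the mediocre type's incentive-compatibility constraint is satisfied.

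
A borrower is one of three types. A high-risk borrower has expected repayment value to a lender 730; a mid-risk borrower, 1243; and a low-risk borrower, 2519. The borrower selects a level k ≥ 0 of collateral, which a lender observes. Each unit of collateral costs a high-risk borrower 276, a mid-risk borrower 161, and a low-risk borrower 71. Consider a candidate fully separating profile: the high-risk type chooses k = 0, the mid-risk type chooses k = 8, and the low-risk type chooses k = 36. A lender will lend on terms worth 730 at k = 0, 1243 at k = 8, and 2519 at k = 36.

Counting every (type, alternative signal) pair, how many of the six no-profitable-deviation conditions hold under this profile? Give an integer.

3

Mid-risk (own payoff 1243 − 161×8 = -45): to k=0 gives 730 → profitable ✗; to k=36 gives 2519 − 161×36 = -3277 → no gain ✓.
Low-risk (own payoff 2519 − 71×36 = -37): to k=0 gives 730 → profitable ✗; to k=8 gives 1243 − 71×8 = 675 → profitable ✗.
High-risk (own payoff 730): to k=8 gives 1243 − 276×8 = -965 → no gain ✓; to k=36 gives 2519 − 276×36 = -7417 → no gain ✓.
3 of the 6 constraints hold; not an equilibrium.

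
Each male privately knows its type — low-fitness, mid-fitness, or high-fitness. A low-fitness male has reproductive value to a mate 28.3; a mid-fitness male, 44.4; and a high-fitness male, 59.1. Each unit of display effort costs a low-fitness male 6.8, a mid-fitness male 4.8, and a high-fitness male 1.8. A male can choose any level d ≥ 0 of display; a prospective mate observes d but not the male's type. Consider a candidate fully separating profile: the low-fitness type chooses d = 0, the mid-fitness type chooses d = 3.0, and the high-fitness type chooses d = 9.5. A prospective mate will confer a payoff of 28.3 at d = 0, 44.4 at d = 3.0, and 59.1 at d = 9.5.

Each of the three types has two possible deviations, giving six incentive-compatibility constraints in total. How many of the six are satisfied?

Mid-fitness (own payoff 44.4 − 4.8×3.0 = 30): to d=0 gives 28.3 → no gain ✓; to d=9.5 gives 59.1 − 4.8×9.5 = 13.5 → no gain ✓.
Low-fitness (own payoff 28.3): to d=3.0 gives 44.4 − 6.8×3.0 = 24 → no gain ✓; to d=9.5 gives 59.1 − 6.8×9.5 = -5.5 → no gain ✓.
High-fitness (own payoff 59.1 − 1.8×9.5 = 42): to d=0 gives 28.3 → no gain ✓; to d=3.0 gives 44.4 − 1.8×3.0 = 39 → no gain ✓.
6 of the 6 constraints hold; this profile is a separating equilibrium.

6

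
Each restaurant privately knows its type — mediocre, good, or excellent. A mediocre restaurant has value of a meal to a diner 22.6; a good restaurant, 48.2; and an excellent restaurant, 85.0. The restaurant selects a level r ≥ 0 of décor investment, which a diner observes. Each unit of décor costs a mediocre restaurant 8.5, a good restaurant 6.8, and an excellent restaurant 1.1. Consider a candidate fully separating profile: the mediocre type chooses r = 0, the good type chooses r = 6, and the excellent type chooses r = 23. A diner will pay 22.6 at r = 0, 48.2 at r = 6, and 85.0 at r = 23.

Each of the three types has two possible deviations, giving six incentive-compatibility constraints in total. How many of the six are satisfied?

5

Mediocre (own payoff 22.6): to r=6 gives 48.2 − 8.5×6 = -2.8 → no gain ✓; to r=23 gives 85.0 − 8.5×23 = -110.5 → no gain ✓.
Excellent (own payoff 85.0 − 1.1×23 = 59.7): to r=0 gives 22.6 → no gain ✓; to r=6 gives 48.2 − 1.1×6 = 41.6 → no gain ✓.
Good (own payoff 48.2 − 6.8×6 = 7.4): to r=0 gives 22.6 → profitable ✗; to r=23 gives 85.0 − 6.8×23 = -71.4 → no gain ✓.
5 of the 6 constraints hold; not an equilibrium.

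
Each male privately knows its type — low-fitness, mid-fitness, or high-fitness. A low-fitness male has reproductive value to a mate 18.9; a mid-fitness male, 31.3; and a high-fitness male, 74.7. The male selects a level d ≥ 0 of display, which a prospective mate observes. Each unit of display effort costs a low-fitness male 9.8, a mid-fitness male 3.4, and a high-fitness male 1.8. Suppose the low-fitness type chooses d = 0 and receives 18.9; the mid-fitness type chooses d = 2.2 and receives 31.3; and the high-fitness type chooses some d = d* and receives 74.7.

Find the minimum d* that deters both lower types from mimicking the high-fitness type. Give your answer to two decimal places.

Mid-fitness type (on-path payoff 31.3 − 3.4×2.2 = 23.82) won't mimic when 23.82 ≥ 74.7 − 3.4·d*, i.e. d* ≥ 14.96.
Low-fitness type (on-path payoff 18.9) won't mimic when 18.9 ≥ 74.7 − 9.8·d*, i.e. d* ≥ 5.69.
Both must hold, so d* = max(5.69, 14.96) = 14.96. The mid-fitness type's constraint binds.

14.96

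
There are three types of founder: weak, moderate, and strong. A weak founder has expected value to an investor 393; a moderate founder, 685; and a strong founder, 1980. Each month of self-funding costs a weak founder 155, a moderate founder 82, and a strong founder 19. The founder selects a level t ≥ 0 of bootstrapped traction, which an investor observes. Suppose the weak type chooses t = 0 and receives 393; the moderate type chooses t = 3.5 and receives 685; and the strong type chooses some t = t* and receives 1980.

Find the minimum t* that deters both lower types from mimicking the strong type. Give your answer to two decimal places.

19.29

Moderate type (on-path payoff 685 − 82×3.5 = 398) won't mimic when 398 ≥ 1980 − 82·t*, i.e. t* ≥ 19.29.
Weak type (on-path payoff 393) won't mimic when 393 ≥ 1980 − 155·t*, i.e. t* ≥ 10.24.
Both must hold, so t* = max(10.24, 19.29) = 19.29. The moderate type's constraint binds.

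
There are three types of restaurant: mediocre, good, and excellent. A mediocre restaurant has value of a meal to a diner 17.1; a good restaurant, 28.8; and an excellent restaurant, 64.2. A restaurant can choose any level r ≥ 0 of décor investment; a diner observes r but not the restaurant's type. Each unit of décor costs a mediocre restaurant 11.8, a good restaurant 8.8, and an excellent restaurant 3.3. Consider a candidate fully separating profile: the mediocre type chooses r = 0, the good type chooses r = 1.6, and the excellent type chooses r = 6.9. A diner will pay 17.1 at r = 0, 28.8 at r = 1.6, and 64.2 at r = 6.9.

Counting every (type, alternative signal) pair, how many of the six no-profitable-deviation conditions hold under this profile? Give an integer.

Mediocre (own payoff 17.1): to r=1.6 gives 28.8 − 11.8×1.6 = 9.92 → no gain ✓; to r=6.9 gives 64.2 − 11.8×6.9 = -17.22 → no gain ✓.
Good (own payoff 28.8 − 8.8×1.6 = 14.72): to r=0 gives 17.1 → profitable ✗; to r=6.9 gives 64.2 − 8.8×6.9 = 3.48 → no gain ✓.
Excellent (own payoff 64.2 − 3.3×6.9 = 41.43): to r=0 gives 17.1 → no gain ✓; to r=1.6 gives 28.8 − 3.3×1.6 = 23.52 → no gain ✓.
5 of the 6 constraints hold; not an equilibrium.

5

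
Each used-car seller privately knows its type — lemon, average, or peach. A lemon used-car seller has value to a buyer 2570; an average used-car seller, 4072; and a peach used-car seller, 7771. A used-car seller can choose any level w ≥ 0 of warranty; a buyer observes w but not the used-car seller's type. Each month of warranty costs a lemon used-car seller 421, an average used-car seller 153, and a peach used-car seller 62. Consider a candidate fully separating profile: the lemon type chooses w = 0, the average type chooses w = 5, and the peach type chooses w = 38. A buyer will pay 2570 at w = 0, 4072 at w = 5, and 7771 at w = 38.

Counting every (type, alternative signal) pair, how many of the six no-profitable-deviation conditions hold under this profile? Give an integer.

Peach (own payoff 7771 − 62×38 = 5415): to w=0 gives 2570 → no gain ✓; to w=5 gives 4072 − 62×5 = 3762 → no gain ✓.
Lemon (own payoff 2570): to w=5 gives 4072 − 421×5 = 1967 → no gain ✓; to w=38 gives 7771 − 421×38 = -8227 → no gain ✓.
Average (own payoff 4072 − 153×5 = 3307): to w=0 gives 2570 → no gain ✓; to w=38 gives 7771 − 153×38 = 1957 → no gain ✓.
6 of the 6 constraints hold; this profile is a separating equilibrium.

6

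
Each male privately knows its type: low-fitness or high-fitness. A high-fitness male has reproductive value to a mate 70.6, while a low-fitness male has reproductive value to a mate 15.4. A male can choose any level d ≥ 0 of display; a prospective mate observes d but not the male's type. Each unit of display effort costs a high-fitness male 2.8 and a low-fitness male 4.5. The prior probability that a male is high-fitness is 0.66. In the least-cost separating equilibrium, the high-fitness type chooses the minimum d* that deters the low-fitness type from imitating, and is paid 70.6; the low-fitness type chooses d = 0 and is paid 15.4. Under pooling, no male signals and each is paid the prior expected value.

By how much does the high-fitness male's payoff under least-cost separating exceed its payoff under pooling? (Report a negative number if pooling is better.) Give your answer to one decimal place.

-15.6

Least-cost separating signal: d* solves 15.4 = 70.6 − 4.5·d*, so d* = (70.6 − 15.4)/4.5 ≈ 12.2667.
High-fitness type's separating payoff: 70.6 − 2.8 × d* = 70.6 − 2.8 × (70.6 − 15.4)/4.5 = 70.6 − 154.56/4.5 ≈ 36.253.
Pooling payoff: 0.66 × 70.6 + 0.34 × 15.4 = 51.832.
Difference: 36.253 − 51.832 = -15.579, i.e. -15.6 to one decimal place.
The high-fitness type would prefer the pooling outcome.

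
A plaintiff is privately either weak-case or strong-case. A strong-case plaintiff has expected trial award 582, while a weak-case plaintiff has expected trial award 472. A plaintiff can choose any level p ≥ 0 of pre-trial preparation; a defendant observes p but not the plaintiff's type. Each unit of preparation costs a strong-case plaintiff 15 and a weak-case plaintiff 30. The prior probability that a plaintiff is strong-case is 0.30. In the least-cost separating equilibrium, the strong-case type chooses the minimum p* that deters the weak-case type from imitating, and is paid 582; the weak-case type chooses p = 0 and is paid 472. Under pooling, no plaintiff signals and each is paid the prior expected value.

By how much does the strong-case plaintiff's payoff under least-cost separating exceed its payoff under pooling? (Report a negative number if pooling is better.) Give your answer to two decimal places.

22.00

Least-cost separating signal: p* solves 472 = 582 − 30·p*, so p* = (582 − 472)/30 ≈ 3.6667.
Strong-case type's separating payoff: 582 − 15 × p* = 582 − 15 × (582 − 472)/30 = 582 − 1650/30 = 527.
Pooling payoff: 0.30 × 582 + 0.70 × 472 = 505.
Difference: 527 − 505 = 22.00.
The strong-case type prefers to separate.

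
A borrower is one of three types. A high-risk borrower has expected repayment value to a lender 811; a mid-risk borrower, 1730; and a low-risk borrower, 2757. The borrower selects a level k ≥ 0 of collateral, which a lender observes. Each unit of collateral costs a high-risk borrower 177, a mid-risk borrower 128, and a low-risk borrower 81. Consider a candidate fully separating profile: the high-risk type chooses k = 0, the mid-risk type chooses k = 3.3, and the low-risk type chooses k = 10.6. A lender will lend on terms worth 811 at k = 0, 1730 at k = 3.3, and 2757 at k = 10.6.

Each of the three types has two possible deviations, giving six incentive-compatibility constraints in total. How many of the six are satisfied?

3

Low-risk (own payoff 2757 − 81×10.6 = 1898.4): to k=0 gives 811 → no gain ✓; to k=3.3 gives 1730 − 81×3.3 = 1462.7 → no gain ✓.
High-risk (own payoff 811): to k=3.3 gives 1730 − 177×3.3 = 1145.9 → profitable ✗; to k=10.6 gives 2757 − 177×10.6 = 880.8 → profitable ✗.
Mid-risk (own payoff 1730 − 128×3.3 = 1307.6): to k=0 gives 811 → no gain ✓; to k=10.6 gives 2757 − 128×10.6 = 1400.2 → profitable ✗.
3 of the 6 constraints hold; not an equilibrium.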